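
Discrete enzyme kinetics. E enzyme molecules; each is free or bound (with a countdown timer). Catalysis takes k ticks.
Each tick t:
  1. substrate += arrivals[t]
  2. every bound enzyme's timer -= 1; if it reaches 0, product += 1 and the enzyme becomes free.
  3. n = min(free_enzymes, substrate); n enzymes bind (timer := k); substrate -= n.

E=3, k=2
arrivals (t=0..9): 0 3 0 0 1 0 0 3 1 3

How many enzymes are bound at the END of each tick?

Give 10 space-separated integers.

t=0: arr=0 -> substrate=0 bound=0 product=0
t=1: arr=3 -> substrate=0 bound=3 product=0
t=2: arr=0 -> substrate=0 bound=3 product=0
t=3: arr=0 -> substrate=0 bound=0 product=3
t=4: arr=1 -> substrate=0 bound=1 product=3
t=5: arr=0 -> substrate=0 bound=1 product=3
t=6: arr=0 -> substrate=0 bound=0 product=4
t=7: arr=3 -> substrate=0 bound=3 product=4
t=8: arr=1 -> substrate=1 bound=3 product=4
t=9: arr=3 -> substrate=1 bound=3 product=7

Answer: 0 3 3 0 1 1 0 3 3 3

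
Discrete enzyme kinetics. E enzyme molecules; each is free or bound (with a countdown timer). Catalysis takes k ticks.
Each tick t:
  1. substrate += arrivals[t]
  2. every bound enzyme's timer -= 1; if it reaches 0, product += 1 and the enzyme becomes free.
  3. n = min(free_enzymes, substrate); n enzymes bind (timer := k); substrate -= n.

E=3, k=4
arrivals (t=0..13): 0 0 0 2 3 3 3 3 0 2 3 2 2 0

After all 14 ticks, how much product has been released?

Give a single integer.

t=0: arr=0 -> substrate=0 bound=0 product=0
t=1: arr=0 -> substrate=0 bound=0 product=0
t=2: arr=0 -> substrate=0 bound=0 product=0
t=3: arr=2 -> substrate=0 bound=2 product=0
t=4: arr=3 -> substrate=2 bound=3 product=0
t=5: arr=3 -> substrate=5 bound=3 product=0
t=6: arr=3 -> substrate=8 bound=3 product=0
t=7: arr=3 -> substrate=9 bound=3 product=2
t=8: arr=0 -> substrate=8 bound=3 product=3
t=9: arr=2 -> substrate=10 bound=3 product=3
t=10: arr=3 -> substrate=13 bound=3 product=3
t=11: arr=2 -> substrate=13 bound=3 product=5
t=12: arr=2 -> substrate=14 bound=3 product=6
t=13: arr=0 -> substrate=14 bound=3 product=6

Answer: 6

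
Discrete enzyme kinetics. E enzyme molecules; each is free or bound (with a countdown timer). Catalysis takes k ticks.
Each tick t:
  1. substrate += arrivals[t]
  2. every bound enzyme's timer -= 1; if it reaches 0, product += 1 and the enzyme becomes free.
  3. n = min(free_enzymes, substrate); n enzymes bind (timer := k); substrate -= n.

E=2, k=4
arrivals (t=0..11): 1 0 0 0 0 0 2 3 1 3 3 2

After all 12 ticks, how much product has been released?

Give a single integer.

Answer: 3

Derivation:
t=0: arr=1 -> substrate=0 bound=1 product=0
t=1: arr=0 -> substrate=0 bound=1 product=0
t=2: arr=0 -> substrate=0 bound=1 product=0
t=3: arr=0 -> substrate=0 bound=1 product=0
t=4: arr=0 -> substrate=0 bound=0 product=1
t=5: arr=0 -> substrate=0 bound=0 product=1
t=6: arr=2 -> substrate=0 bound=2 product=1
t=7: arr=3 -> substrate=3 bound=2 product=1
t=8: arr=1 -> substrate=4 bound=2 product=1
t=9: arr=3 -> substrate=7 bound=2 product=1
t=10: arr=3 -> substrate=8 bound=2 product=3
t=11: arr=2 -> substrate=10 bound=2 product=3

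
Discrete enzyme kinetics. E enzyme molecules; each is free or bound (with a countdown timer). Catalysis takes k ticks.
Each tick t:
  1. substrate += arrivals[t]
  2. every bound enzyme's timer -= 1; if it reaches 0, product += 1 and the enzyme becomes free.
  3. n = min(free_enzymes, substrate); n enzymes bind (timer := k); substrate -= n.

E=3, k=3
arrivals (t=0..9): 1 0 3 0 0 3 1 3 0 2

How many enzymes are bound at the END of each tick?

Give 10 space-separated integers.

t=0: arr=1 -> substrate=0 bound=1 product=0
t=1: arr=0 -> substrate=0 bound=1 product=0
t=2: arr=3 -> substrate=1 bound=3 product=0
t=3: arr=0 -> substrate=0 bound=3 product=1
t=4: arr=0 -> substrate=0 bound=3 product=1
t=5: arr=3 -> substrate=1 bound=3 product=3
t=6: arr=1 -> substrate=1 bound=3 product=4
t=7: arr=3 -> substrate=4 bound=3 product=4
t=8: arr=0 -> substrate=2 bound=3 product=6
t=9: arr=2 -> substrate=3 bound=3 product=7

Answer: 1 1 3 3 3 3 3 3 3 3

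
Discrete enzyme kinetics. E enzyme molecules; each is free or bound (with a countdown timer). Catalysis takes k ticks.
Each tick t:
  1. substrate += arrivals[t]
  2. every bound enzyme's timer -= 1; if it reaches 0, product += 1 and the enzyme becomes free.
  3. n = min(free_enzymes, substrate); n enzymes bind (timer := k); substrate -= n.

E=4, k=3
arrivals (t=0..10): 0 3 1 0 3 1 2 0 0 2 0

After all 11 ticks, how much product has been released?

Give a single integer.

t=0: arr=0 -> substrate=0 bound=0 product=0
t=1: arr=3 -> substrate=0 bound=3 product=0
t=2: arr=1 -> substrate=0 bound=4 product=0
t=3: arr=0 -> substrate=0 bound=4 product=0
t=4: arr=3 -> substrate=0 bound=4 product=3
t=5: arr=1 -> substrate=0 bound=4 product=4
t=6: arr=2 -> substrate=2 bound=4 product=4
t=7: arr=0 -> substrate=0 bound=3 product=7
t=8: arr=0 -> substrate=0 bound=2 product=8
t=9: arr=2 -> substrate=0 bound=4 product=8
t=10: arr=0 -> substrate=0 bound=2 product=10

Answer: 10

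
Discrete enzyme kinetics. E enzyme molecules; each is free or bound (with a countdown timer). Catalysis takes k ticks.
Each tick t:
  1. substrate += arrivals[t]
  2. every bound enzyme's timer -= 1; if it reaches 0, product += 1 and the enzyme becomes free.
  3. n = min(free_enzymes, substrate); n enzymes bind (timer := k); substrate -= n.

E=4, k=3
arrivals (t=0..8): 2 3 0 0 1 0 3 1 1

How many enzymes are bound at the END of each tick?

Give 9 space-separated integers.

t=0: arr=2 -> substrate=0 bound=2 product=0
t=1: arr=3 -> substrate=1 bound=4 product=0
t=2: arr=0 -> substrate=1 bound=4 product=0
t=3: arr=0 -> substrate=0 bound=3 product=2
t=4: arr=1 -> substrate=0 bound=2 product=4
t=5: arr=0 -> substrate=0 bound=2 product=4
t=6: arr=3 -> substrate=0 bound=4 product=5
t=7: arr=1 -> substrate=0 bound=4 product=6
t=8: arr=1 -> substrate=1 bound=4 product=6

Answer: 2 4 4 3 2 2 4 4 4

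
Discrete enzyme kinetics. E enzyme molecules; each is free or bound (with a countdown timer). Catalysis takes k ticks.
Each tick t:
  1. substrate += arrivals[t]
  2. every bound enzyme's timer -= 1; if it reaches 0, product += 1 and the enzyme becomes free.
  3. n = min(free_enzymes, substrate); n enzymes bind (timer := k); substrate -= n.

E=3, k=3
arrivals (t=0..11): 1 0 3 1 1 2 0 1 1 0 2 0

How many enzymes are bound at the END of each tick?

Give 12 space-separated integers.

Answer: 1 1 3 3 3 3 3 3 3 3 3 3

Derivation:
t=0: arr=1 -> substrate=0 bound=1 product=0
t=1: arr=0 -> substrate=0 bound=1 product=0
t=2: arr=3 -> substrate=1 bound=3 product=0
t=3: arr=1 -> substrate=1 bound=3 product=1
t=4: arr=1 -> substrate=2 bound=3 product=1
t=5: arr=2 -> substrate=2 bound=3 product=3
t=6: arr=0 -> substrate=1 bound=3 product=4
t=7: arr=1 -> substrate=2 bound=3 product=4
t=8: arr=1 -> substrate=1 bound=3 product=6
t=9: arr=0 -> substrate=0 bound=3 product=7
t=10: arr=2 -> substrate=2 bound=3 product=7
t=11: arr=0 -> substrate=0 bound=3 product=9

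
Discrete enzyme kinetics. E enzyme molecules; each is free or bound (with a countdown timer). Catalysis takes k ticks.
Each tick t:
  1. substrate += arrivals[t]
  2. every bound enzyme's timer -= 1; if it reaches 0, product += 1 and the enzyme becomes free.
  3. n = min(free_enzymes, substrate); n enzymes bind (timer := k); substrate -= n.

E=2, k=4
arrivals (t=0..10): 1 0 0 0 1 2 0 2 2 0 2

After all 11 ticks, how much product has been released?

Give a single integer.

Answer: 3

Derivation:
t=0: arr=1 -> substrate=0 bound=1 product=0
t=1: arr=0 -> substrate=0 bound=1 product=0
t=2: arr=0 -> substrate=0 bound=1 product=0
t=3: arr=0 -> substrate=0 bound=1 product=0
t=4: arr=1 -> substrate=0 bound=1 product=1
t=5: arr=2 -> substrate=1 bound=2 product=1
t=6: arr=0 -> substrate=1 bound=2 product=1
t=7: arr=2 -> substrate=3 bound=2 product=1
t=8: arr=2 -> substrate=4 bound=2 product=2
t=9: arr=0 -> substrate=3 bound=2 product=3
t=10: arr=2 -> substrate=5 bound=2 product=3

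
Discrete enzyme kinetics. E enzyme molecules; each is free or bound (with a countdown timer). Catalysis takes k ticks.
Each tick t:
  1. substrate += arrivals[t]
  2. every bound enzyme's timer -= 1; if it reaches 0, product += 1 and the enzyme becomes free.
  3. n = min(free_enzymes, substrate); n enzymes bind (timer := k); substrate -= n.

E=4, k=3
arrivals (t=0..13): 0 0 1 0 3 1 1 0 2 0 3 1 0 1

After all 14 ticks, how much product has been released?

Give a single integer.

Answer: 10

Derivation:
t=0: arr=0 -> substrate=0 bound=0 product=0
t=1: arr=0 -> substrate=0 bound=0 product=0
t=2: arr=1 -> substrate=0 bound=1 product=0
t=3: arr=0 -> substrate=0 bound=1 product=0
t=4: arr=3 -> substrate=0 bound=4 product=0
t=5: arr=1 -> substrate=0 bound=4 product=1
t=6: arr=1 -> substrate=1 bound=4 product=1
t=7: arr=0 -> substrate=0 bound=2 product=4
t=8: arr=2 -> substrate=0 bound=3 product=5
t=9: arr=0 -> substrate=0 bound=3 product=5
t=10: arr=3 -> substrate=1 bound=4 product=6
t=11: arr=1 -> substrate=0 bound=4 product=8
t=12: arr=0 -> substrate=0 bound=4 product=8
t=13: arr=1 -> substrate=0 bound=3 product=10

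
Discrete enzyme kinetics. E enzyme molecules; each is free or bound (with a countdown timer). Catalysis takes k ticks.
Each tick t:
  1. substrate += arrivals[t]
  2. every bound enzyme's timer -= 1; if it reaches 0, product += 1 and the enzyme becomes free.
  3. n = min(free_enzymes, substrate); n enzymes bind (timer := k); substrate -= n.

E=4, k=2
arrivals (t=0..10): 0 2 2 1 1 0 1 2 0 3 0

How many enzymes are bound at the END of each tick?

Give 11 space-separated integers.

Answer: 0 2 4 3 2 1 1 3 2 3 3

Derivation:
t=0: arr=0 -> substrate=0 bound=0 product=0
t=1: arr=2 -> substrate=0 bound=2 product=0
t=2: arr=2 -> substrate=0 bound=4 product=0
t=3: arr=1 -> substrate=0 bound=3 product=2
t=4: arr=1 -> substrate=0 bound=2 product=4
t=5: arr=0 -> substrate=0 bound=1 product=5
t=6: arr=1 -> substrate=0 bound=1 product=6
t=7: arr=2 -> substrate=0 bound=3 product=6
t=8: arr=0 -> substrate=0 bound=2 product=7
t=9: arr=3 -> substrate=0 bound=3 product=9
t=10: arr=0 -> substrate=0 bound=3 product=9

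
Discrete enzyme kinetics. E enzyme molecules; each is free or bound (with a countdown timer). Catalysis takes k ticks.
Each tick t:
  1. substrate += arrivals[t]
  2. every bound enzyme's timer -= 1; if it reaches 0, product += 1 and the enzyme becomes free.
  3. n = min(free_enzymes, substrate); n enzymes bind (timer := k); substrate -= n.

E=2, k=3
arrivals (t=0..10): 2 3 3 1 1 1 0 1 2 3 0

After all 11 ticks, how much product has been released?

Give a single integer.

Answer: 6

Derivation:
t=0: arr=2 -> substrate=0 bound=2 product=0
t=1: arr=3 -> substrate=3 bound=2 product=0
t=2: arr=3 -> substrate=6 bound=2 product=0
t=3: arr=1 -> substrate=5 bound=2 product=2
t=4: arr=1 -> substrate=6 bound=2 product=2
t=5: arr=1 -> substrate=7 bound=2 product=2
t=6: arr=0 -> substrate=5 bound=2 product=4
t=7: arr=1 -> substrate=6 bound=2 product=4
t=8: arr=2 -> substrate=8 bound=2 product=4
t=9: arr=3 -> substrate=9 bound=2 product=6
t=10: arr=0 -> substrate=9 bound=2 product=6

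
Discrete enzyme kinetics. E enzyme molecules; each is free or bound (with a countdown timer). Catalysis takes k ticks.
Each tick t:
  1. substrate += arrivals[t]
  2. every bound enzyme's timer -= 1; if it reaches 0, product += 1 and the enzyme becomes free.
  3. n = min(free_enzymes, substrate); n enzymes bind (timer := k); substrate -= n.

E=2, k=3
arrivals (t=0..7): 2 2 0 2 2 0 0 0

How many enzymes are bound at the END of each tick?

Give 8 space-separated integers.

Answer: 2 2 2 2 2 2 2 2

Derivation:
t=0: arr=2 -> substrate=0 bound=2 product=0
t=1: arr=2 -> substrate=2 bound=2 product=0
t=2: arr=0 -> substrate=2 bound=2 product=0
t=3: arr=2 -> substrate=2 bound=2 product=2
t=4: arr=2 -> substrate=4 bound=2 product=2
t=5: arr=0 -> substrate=4 bound=2 product=2
t=6: arr=0 -> substrate=2 bound=2 product=4
t=7: arr=0 -> substrate=2 bound=2 product=4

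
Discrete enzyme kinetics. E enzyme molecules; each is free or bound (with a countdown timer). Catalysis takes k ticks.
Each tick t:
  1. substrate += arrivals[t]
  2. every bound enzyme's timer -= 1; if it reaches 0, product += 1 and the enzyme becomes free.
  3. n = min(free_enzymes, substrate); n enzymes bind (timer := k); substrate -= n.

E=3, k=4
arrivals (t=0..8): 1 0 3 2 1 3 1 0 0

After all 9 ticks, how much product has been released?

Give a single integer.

Answer: 4

Derivation:
t=0: arr=1 -> substrate=0 bound=1 product=0
t=1: arr=0 -> substrate=0 bound=1 product=0
t=2: arr=3 -> substrate=1 bound=3 product=0
t=3: arr=2 -> substrate=3 bound=3 product=0
t=4: arr=1 -> substrate=3 bound=3 product=1
t=5: arr=3 -> substrate=6 bound=3 product=1
t=6: arr=1 -> substrate=5 bound=3 product=3
t=7: arr=0 -> substrate=5 bound=3 product=3
t=8: arr=0 -> substrate=4 bound=3 product=4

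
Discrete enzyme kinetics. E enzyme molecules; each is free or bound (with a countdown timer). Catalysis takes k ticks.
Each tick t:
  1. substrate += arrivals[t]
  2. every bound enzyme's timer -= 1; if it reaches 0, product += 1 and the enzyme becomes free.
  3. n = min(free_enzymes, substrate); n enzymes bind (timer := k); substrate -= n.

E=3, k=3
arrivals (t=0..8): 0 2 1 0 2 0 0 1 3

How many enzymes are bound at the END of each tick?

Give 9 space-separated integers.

t=0: arr=0 -> substrate=0 bound=0 product=0
t=1: arr=2 -> substrate=0 bound=2 product=0
t=2: arr=1 -> substrate=0 bound=3 product=0
t=3: arr=0 -> substrate=0 bound=3 product=0
t=4: arr=2 -> substrate=0 bound=3 product=2
t=5: arr=0 -> substrate=0 bound=2 product=3
t=6: arr=0 -> substrate=0 bound=2 product=3
t=7: arr=1 -> substrate=0 bound=1 product=5
t=8: arr=3 -> substrate=1 bound=3 product=5

Answer: 0 2 3 3 3 2 2 1 3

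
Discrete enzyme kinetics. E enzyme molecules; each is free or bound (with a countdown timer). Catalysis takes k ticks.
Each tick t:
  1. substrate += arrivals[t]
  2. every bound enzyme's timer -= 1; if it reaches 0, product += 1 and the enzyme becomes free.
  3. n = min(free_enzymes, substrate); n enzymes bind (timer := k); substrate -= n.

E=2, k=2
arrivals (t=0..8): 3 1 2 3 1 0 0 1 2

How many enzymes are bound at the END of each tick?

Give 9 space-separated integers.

Answer: 2 2 2 2 2 2 2 2 2

Derivation:
t=0: arr=3 -> substrate=1 bound=2 product=0
t=1: arr=1 -> substrate=2 bound=2 product=0
t=2: arr=2 -> substrate=2 bound=2 product=2
t=3: arr=3 -> substrate=5 bound=2 product=2
t=4: arr=1 -> substrate=4 bound=2 product=4
t=5: arr=0 -> substrate=4 bound=2 product=4
t=6: arr=0 -> substrate=2 bound=2 product=6
t=7: arr=1 -> substrate=3 bound=2 product=6
t=8: arr=2 -> substrate=3 bound=2 product=8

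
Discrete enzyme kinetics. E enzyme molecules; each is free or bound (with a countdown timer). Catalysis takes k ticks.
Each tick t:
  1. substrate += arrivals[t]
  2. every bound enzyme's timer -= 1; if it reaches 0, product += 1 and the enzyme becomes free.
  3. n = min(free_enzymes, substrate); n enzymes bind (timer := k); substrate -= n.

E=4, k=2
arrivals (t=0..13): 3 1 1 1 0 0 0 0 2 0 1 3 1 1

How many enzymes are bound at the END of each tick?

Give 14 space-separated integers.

Answer: 3 4 2 2 1 0 0 0 2 2 1 4 4 2

Derivation:
t=0: arr=3 -> substrate=0 bound=3 product=0
t=1: arr=1 -> substrate=0 bound=4 product=0
t=2: arr=1 -> substrate=0 bound=2 product=3
t=3: arr=1 -> substrate=0 bound=2 product=4
t=4: arr=0 -> substrate=0 bound=1 product=5
t=5: arr=0 -> substrate=0 bound=0 product=6
t=6: arr=0 -> substrate=0 bound=0 product=6
t=7: arr=0 -> substrate=0 bound=0 product=6
t=8: arr=2 -> substrate=0 bound=2 product=6
t=9: arr=0 -> substrate=0 bound=2 product=6
t=10: arr=1 -> substrate=0 bound=1 product=8
t=11: arr=3 -> substrate=0 bound=4 product=8
t=12: arr=1 -> substrate=0 bound=4 product=9
t=13: arr=1 -> substrate=0 bound=2 product=12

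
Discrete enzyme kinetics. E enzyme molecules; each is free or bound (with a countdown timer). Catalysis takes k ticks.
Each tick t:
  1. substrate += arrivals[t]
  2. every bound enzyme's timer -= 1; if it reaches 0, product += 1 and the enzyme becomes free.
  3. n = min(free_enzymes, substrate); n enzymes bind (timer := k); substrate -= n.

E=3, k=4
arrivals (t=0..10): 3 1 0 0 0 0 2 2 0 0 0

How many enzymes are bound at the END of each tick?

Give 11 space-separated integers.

Answer: 3 3 3 3 1 1 3 3 3 3 2

Derivation:
t=0: arr=3 -> substrate=0 bound=3 product=0
t=1: arr=1 -> substrate=1 bound=3 product=0
t=2: arr=0 -> substrate=1 bound=3 product=0
t=3: arr=0 -> substrate=1 bound=3 product=0
t=4: arr=0 -> substrate=0 bound=1 product=3
t=5: arr=0 -> substrate=0 bound=1 product=3
t=6: arr=2 -> substrate=0 bound=3 product=3
t=7: arr=2 -> substrate=2 bound=3 product=3
t=8: arr=0 -> substrate=1 bound=3 product=4
t=9: arr=0 -> substrate=1 bound=3 product=4
t=10: arr=0 -> substrate=0 bound=2 product=6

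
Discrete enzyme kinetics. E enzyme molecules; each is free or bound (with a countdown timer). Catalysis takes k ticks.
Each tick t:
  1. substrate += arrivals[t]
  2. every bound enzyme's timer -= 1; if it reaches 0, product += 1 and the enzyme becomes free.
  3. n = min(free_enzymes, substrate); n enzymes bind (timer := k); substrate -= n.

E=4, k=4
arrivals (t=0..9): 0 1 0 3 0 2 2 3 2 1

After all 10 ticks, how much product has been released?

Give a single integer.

t=0: arr=0 -> substrate=0 bound=0 product=0
t=1: arr=1 -> substrate=0 bound=1 product=0
t=2: arr=0 -> substrate=0 bound=1 product=0
t=3: arr=3 -> substrate=0 bound=4 product=0
t=4: arr=0 -> substrate=0 bound=4 product=0
t=5: arr=2 -> substrate=1 bound=4 product=1
t=6: arr=2 -> substrate=3 bound=4 product=1
t=7: arr=3 -> substrate=3 bound=4 product=4
t=8: arr=2 -> substrate=5 bound=4 product=4
t=9: arr=1 -> substrate=5 bound=4 product=5

Answer: 5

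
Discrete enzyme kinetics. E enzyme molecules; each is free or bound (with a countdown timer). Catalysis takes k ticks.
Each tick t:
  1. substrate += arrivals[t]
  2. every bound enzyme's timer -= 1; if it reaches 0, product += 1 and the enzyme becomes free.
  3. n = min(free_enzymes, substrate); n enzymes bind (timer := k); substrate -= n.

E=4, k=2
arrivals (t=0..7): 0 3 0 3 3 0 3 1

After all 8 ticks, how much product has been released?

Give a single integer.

t=0: arr=0 -> substrate=0 bound=0 product=0
t=1: arr=3 -> substrate=0 bound=3 product=0
t=2: arr=0 -> substrate=0 bound=3 product=0
t=3: arr=3 -> substrate=0 bound=3 product=3
t=4: arr=3 -> substrate=2 bound=4 product=3
t=5: arr=0 -> substrate=0 bound=3 product=6
t=6: arr=3 -> substrate=1 bound=4 product=7
t=7: arr=1 -> substrate=0 bound=4 product=9

Answer: 9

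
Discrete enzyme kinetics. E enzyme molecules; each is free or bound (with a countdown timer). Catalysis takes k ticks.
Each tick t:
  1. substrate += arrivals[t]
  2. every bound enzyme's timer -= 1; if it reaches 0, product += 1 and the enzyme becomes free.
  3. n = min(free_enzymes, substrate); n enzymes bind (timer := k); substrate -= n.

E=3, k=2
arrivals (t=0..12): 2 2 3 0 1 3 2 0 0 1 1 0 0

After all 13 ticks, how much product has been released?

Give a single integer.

Answer: 15

Derivation:
t=0: arr=2 -> substrate=0 bound=2 product=0
t=1: arr=2 -> substrate=1 bound=3 product=0
t=2: arr=3 -> substrate=2 bound=3 product=2
t=3: arr=0 -> substrate=1 bound=3 product=3
t=4: arr=1 -> substrate=0 bound=3 product=5
t=5: arr=3 -> substrate=2 bound=3 product=6
t=6: arr=2 -> substrate=2 bound=3 product=8
t=7: arr=0 -> substrate=1 bound=3 product=9
t=8: arr=0 -> substrate=0 bound=2 product=11
t=9: arr=1 -> substrate=0 bound=2 product=12
t=10: arr=1 -> substrate=0 bound=2 product=13
t=11: arr=0 -> substrate=0 bound=1 product=14
t=12: arr=0 -> substrate=0 bound=0 product=15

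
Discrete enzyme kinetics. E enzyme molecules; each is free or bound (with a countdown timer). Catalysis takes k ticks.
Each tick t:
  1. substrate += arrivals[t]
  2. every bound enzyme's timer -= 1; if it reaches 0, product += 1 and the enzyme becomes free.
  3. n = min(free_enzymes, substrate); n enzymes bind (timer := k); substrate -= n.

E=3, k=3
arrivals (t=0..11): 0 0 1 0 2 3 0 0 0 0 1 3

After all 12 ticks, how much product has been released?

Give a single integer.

t=0: arr=0 -> substrate=0 bound=0 product=0
t=1: arr=0 -> substrate=0 bound=0 product=0
t=2: arr=1 -> substrate=0 bound=1 product=0
t=3: arr=0 -> substrate=0 bound=1 product=0
t=4: arr=2 -> substrate=0 bound=3 product=0
t=5: arr=3 -> substrate=2 bound=3 product=1
t=6: arr=0 -> substrate=2 bound=3 product=1
t=7: arr=0 -> substrate=0 bound=3 product=3
t=8: arr=0 -> substrate=0 bound=2 product=4
t=9: arr=0 -> substrate=0 bound=2 product=4
t=10: arr=1 -> substrate=0 bound=1 product=6
t=11: arr=3 -> substrate=1 bound=3 product=6

Answer: 6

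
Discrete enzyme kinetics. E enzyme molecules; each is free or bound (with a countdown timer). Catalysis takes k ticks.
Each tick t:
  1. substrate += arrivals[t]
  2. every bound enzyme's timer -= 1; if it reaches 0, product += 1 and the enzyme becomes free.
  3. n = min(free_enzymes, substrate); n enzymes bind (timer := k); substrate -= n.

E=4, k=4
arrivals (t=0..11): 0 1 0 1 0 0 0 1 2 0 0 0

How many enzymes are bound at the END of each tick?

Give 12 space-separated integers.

t=0: arr=0 -> substrate=0 bound=0 product=0
t=1: arr=1 -> substrate=0 bound=1 product=0
t=2: arr=0 -> substrate=0 bound=1 product=0
t=3: arr=1 -> substrate=0 bound=2 product=0
t=4: arr=0 -> substrate=0 bound=2 product=0
t=5: arr=0 -> substrate=0 bound=1 product=1
t=6: arr=0 -> substrate=0 bound=1 product=1
t=7: arr=1 -> substrate=0 bound=1 product=2
t=8: arr=2 -> substrate=0 bound=3 product=2
t=9: arr=0 -> substrate=0 bound=3 product=2
t=10: arr=0 -> substrate=0 bound=3 product=2
t=11: arr=0 -> substrate=0 bound=2 product=3

Answer: 0 1 1 2 2 1 1 1 3 3 3 2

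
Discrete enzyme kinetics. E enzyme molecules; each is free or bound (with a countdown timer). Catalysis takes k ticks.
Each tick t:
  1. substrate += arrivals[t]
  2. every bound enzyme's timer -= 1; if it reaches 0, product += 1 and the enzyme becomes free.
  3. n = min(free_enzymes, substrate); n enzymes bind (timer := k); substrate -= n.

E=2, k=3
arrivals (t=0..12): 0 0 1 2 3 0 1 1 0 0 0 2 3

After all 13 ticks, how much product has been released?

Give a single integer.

t=0: arr=0 -> substrate=0 bound=0 product=0
t=1: arr=0 -> substrate=0 bound=0 product=0
t=2: arr=1 -> substrate=0 bound=1 product=0
t=3: arr=2 -> substrate=1 bound=2 product=0
t=4: arr=3 -> substrate=4 bound=2 product=0
t=5: arr=0 -> substrate=3 bound=2 product=1
t=6: arr=1 -> substrate=3 bound=2 product=2
t=7: arr=1 -> substrate=4 bound=2 product=2
t=8: arr=0 -> substrate=3 bound=2 product=3
t=9: arr=0 -> substrate=2 bound=2 product=4
t=10: arr=0 -> substrate=2 bound=2 product=4
t=11: arr=2 -> substrate=3 bound=2 product=5
t=12: arr=3 -> substrate=5 bound=2 product=6

Answer: 6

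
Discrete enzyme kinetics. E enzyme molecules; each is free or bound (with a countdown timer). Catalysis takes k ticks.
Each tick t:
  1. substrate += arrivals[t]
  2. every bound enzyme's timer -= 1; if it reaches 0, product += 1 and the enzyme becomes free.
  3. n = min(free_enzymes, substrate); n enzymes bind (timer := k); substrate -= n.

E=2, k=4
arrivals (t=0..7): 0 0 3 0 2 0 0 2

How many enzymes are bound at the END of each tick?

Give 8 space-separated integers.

t=0: arr=0 -> substrate=0 bound=0 product=0
t=1: arr=0 -> substrate=0 bound=0 product=0
t=2: arr=3 -> substrate=1 bound=2 product=0
t=3: arr=0 -> substrate=1 bound=2 product=0
t=4: arr=2 -> substrate=3 bound=2 product=0
t=5: arr=0 -> substrate=3 bound=2 product=0
t=6: arr=0 -> substrate=1 bound=2 product=2
t=7: arr=2 -> substrate=3 bound=2 product=2

Answer: 0 0 2 2 2 2 2 2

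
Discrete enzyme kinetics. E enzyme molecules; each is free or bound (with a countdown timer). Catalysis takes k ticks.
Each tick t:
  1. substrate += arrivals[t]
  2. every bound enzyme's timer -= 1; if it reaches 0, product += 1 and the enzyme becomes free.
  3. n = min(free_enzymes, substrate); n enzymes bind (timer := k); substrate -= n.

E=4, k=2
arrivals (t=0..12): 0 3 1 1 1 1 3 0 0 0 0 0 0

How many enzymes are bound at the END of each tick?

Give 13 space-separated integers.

Answer: 0 3 4 2 2 2 4 3 0 0 0 0 0

Derivation:
t=0: arr=0 -> substrate=0 bound=0 product=0
t=1: arr=3 -> substrate=0 bound=3 product=0
t=2: arr=1 -> substrate=0 bound=4 product=0
t=3: arr=1 -> substrate=0 bound=2 product=3
t=4: arr=1 -> substrate=0 bound=2 product=4
t=5: arr=1 -> substrate=0 bound=2 product=5
t=6: arr=3 -> substrate=0 bound=4 product=6
t=7: arr=0 -> substrate=0 bound=3 product=7
t=8: arr=0 -> substrate=0 bound=0 product=10
t=9: arr=0 -> substrate=0 bound=0 product=10
t=10: arr=0 -> substrate=0 bound=0 product=10
t=11: arr=0 -> substrate=0 bound=0 product=10
t=12: arr=0 -> substrate=0 bound=0 product=10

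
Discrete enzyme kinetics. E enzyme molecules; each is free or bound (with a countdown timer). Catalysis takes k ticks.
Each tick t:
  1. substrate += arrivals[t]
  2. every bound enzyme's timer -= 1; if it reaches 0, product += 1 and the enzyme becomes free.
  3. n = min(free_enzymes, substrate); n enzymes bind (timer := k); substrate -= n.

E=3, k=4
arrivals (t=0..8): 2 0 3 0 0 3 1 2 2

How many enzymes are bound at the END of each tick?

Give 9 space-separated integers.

t=0: arr=2 -> substrate=0 bound=2 product=0
t=1: arr=0 -> substrate=0 bound=2 product=0
t=2: arr=3 -> substrate=2 bound=3 product=0
t=3: arr=0 -> substrate=2 bound=3 product=0
t=4: arr=0 -> substrate=0 bound=3 product=2
t=5: arr=3 -> substrate=3 bound=3 product=2
t=6: arr=1 -> substrate=3 bound=3 product=3
t=7: arr=2 -> substrate=5 bound=3 product=3
t=8: arr=2 -> substrate=5 bound=3 product=5

Answer: 2 2 3 3 3 3 3 3 3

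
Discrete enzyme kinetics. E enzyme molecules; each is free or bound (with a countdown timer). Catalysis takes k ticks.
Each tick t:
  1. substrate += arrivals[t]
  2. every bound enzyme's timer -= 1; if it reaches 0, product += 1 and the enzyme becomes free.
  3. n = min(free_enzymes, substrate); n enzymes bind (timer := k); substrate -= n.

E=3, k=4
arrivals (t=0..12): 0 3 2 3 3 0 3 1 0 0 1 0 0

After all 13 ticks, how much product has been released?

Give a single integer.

Answer: 6

Derivation:
t=0: arr=0 -> substrate=0 bound=0 product=0
t=1: arr=3 -> substrate=0 bound=3 product=0
t=2: arr=2 -> substrate=2 bound=3 product=0
t=3: arr=3 -> substrate=5 bound=3 product=0
t=4: arr=3 -> substrate=8 bound=3 product=0
t=5: arr=0 -> substrate=5 bound=3 product=3
t=6: arr=3 -> substrate=8 bound=3 product=3
t=7: arr=1 -> substrate=9 bound=3 product=3
t=8: arr=0 -> substrate=9 bound=3 product=3
t=9: arr=0 -> substrate=6 bound=3 product=6
t=10: arr=1 -> substrate=7 bound=3 product=6
t=11: arr=0 -> substrate=7 bound=3 product=6
t=12: arr=0 -> substrate=7 bound=3 product=6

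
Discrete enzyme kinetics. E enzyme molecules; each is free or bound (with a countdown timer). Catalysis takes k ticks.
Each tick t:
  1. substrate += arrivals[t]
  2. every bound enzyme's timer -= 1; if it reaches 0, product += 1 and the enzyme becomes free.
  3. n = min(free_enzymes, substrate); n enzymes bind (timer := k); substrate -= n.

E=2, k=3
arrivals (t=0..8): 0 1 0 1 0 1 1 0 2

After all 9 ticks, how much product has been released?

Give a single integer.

Answer: 3

Derivation:
t=0: arr=0 -> substrate=0 bound=0 product=0
t=1: arr=1 -> substrate=0 bound=1 product=0
t=2: arr=0 -> substrate=0 bound=1 product=0
t=3: arr=1 -> substrate=0 bound=2 product=0
t=4: arr=0 -> substrate=0 bound=1 product=1
t=5: arr=1 -> substrate=0 bound=2 product=1
t=6: arr=1 -> substrate=0 bound=2 product=2
t=7: arr=0 -> substrate=0 bound=2 product=2
t=8: arr=2 -> substrate=1 bound=2 product=3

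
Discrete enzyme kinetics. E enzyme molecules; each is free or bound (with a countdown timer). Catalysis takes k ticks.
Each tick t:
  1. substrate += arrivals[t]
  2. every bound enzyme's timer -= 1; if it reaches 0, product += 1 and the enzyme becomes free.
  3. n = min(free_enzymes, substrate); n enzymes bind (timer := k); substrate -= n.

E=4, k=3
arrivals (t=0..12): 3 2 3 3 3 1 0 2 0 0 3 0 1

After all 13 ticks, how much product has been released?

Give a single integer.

t=0: arr=3 -> substrate=0 bound=3 product=0
t=1: arr=2 -> substrate=1 bound=4 product=0
t=2: arr=3 -> substrate=4 bound=4 product=0
t=3: arr=3 -> substrate=4 bound=4 product=3
t=4: arr=3 -> substrate=6 bound=4 product=4
t=5: arr=1 -> substrate=7 bound=4 product=4
t=6: arr=0 -> substrate=4 bound=4 product=7
t=7: arr=2 -> substrate=5 bound=4 product=8
t=8: arr=0 -> substrate=5 bound=4 product=8
t=9: arr=0 -> substrate=2 bound=4 product=11
t=10: arr=3 -> substrate=4 bound=4 product=12
t=11: arr=0 -> substrate=4 bound=4 product=12
t=12: arr=1 -> substrate=2 bound=4 product=15

Answer: 15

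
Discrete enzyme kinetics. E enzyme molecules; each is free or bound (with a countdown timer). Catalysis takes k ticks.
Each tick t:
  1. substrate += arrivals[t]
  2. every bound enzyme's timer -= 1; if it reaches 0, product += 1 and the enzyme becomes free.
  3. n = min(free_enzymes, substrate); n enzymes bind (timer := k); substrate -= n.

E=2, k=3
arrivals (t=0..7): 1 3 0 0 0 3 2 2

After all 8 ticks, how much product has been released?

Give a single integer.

t=0: arr=1 -> substrate=0 bound=1 product=0
t=1: arr=3 -> substrate=2 bound=2 product=0
t=2: arr=0 -> substrate=2 bound=2 product=0
t=3: arr=0 -> substrate=1 bound=2 product=1
t=4: arr=0 -> substrate=0 bound=2 product=2
t=5: arr=3 -> substrate=3 bound=2 product=2
t=6: arr=2 -> substrate=4 bound=2 product=3
t=7: arr=2 -> substrate=5 bound=2 product=4

Answer: 4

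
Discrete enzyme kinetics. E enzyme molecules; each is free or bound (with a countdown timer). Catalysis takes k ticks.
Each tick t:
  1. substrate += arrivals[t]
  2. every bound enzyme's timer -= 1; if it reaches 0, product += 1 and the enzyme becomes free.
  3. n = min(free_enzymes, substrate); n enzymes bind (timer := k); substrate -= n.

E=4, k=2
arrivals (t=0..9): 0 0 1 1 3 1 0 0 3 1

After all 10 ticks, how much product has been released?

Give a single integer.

t=0: arr=0 -> substrate=0 bound=0 product=0
t=1: arr=0 -> substrate=0 bound=0 product=0
t=2: arr=1 -> substrate=0 bound=1 product=0
t=3: arr=1 -> substrate=0 bound=2 product=0
t=4: arr=3 -> substrate=0 bound=4 product=1
t=5: arr=1 -> substrate=0 bound=4 product=2
t=6: arr=0 -> substrate=0 bound=1 product=5
t=7: arr=0 -> substrate=0 bound=0 product=6
t=8: arr=3 -> substrate=0 bound=3 product=6
t=9: arr=1 -> substrate=0 bound=4 product=6

Answer: 6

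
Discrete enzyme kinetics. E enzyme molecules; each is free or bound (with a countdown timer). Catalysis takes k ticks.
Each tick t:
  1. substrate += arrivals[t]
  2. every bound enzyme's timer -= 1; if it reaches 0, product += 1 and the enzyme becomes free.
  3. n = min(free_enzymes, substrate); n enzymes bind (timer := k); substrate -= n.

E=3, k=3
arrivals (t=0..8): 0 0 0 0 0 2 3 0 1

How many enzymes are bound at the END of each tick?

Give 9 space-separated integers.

t=0: arr=0 -> substrate=0 bound=0 product=0
t=1: arr=0 -> substrate=0 bound=0 product=0
t=2: arr=0 -> substrate=0 bound=0 product=0
t=3: arr=0 -> substrate=0 bound=0 product=0
t=4: arr=0 -> substrate=0 bound=0 product=0
t=5: arr=2 -> substrate=0 bound=2 product=0
t=6: arr=3 -> substrate=2 bound=3 product=0
t=7: arr=0 -> substrate=2 bound=3 product=0
t=8: arr=1 -> substrate=1 bound=3 product=2

Answer: 0 0 0 0 0 2 3 3 3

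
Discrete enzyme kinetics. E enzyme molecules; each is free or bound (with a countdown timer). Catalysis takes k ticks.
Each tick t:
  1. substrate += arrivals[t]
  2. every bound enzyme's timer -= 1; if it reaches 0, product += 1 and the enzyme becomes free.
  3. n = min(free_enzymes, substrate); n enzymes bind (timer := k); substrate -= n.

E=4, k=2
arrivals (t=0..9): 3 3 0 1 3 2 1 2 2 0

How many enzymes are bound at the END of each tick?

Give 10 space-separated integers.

Answer: 3 4 3 3 4 4 3 4 4 2

Derivation:
t=0: arr=3 -> substrate=0 bound=3 product=0
t=1: arr=3 -> substrate=2 bound=4 product=0
t=2: arr=0 -> substrate=0 bound=3 product=3
t=3: arr=1 -> substrate=0 bound=3 product=4
t=4: arr=3 -> substrate=0 bound=4 product=6
t=5: arr=2 -> substrate=1 bound=4 product=7
t=6: arr=1 -> substrate=0 bound=3 product=10
t=7: arr=2 -> substrate=0 bound=4 product=11
t=8: arr=2 -> substrate=0 bound=4 product=13
t=9: arr=0 -> substrate=0 bound=2 product=15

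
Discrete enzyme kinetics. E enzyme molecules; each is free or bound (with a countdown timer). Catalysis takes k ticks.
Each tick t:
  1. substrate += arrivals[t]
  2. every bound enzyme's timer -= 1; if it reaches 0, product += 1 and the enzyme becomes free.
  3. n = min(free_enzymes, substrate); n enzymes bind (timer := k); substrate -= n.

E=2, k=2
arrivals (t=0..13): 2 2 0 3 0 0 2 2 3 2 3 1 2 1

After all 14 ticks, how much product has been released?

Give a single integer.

Answer: 12

Derivation:
t=0: arr=2 -> substrate=0 bound=2 product=0
t=1: arr=2 -> substrate=2 bound=2 product=0
t=2: arr=0 -> substrate=0 bound=2 product=2
t=3: arr=3 -> substrate=3 bound=2 product=2
t=4: arr=0 -> substrate=1 bound=2 product=4
t=5: arr=0 -> substrate=1 bound=2 product=4
t=6: arr=2 -> substrate=1 bound=2 product=6
t=7: arr=2 -> substrate=3 bound=2 product=6
t=8: arr=3 -> substrate=4 bound=2 product=8
t=9: arr=2 -> substrate=6 bound=2 product=8
t=10: arr=3 -> substrate=7 bound=2 product=10
t=11: arr=1 -> substrate=8 bound=2 product=10
t=12: arr=2 -> substrate=8 bound=2 product=12
t=13: arr=1 -> substrate=9 bound=2 product=12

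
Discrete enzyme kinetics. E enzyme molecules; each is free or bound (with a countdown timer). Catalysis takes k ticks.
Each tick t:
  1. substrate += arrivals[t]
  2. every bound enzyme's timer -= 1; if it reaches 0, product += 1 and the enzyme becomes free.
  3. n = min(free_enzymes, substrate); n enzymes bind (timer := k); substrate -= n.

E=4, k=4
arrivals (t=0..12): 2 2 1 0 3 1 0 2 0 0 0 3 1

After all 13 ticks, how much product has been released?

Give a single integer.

Answer: 10

Derivation:
t=0: arr=2 -> substrate=0 bound=2 product=0
t=1: arr=2 -> substrate=0 bound=4 product=0
t=2: arr=1 -> substrate=1 bound=4 product=0
t=3: arr=0 -> substrate=1 bound=4 product=0
t=4: arr=3 -> substrate=2 bound=4 product=2
t=5: arr=1 -> substrate=1 bound=4 product=4
t=6: arr=0 -> substrate=1 bound=4 product=4
t=7: arr=2 -> substrate=3 bound=4 product=4
t=8: arr=0 -> substrate=1 bound=4 product=6
t=9: arr=0 -> substrate=0 bound=3 product=8
t=10: arr=0 -> substrate=0 bound=3 product=8
t=11: arr=3 -> substrate=2 bound=4 product=8
t=12: arr=1 -> substrate=1 bound=4 product=10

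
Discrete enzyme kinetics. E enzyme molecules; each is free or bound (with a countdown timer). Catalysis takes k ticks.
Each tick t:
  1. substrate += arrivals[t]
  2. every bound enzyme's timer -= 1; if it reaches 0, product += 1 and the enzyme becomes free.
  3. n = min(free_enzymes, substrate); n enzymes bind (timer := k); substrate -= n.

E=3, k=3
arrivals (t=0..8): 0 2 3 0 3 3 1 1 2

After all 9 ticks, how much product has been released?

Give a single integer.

Answer: 6

Derivation:
t=0: arr=0 -> substrate=0 bound=0 product=0
t=1: arr=2 -> substrate=0 bound=2 product=0
t=2: arr=3 -> substrate=2 bound=3 product=0
t=3: arr=0 -> substrate=2 bound=3 product=0
t=4: arr=3 -> substrate=3 bound=3 product=2
t=5: arr=3 -> substrate=5 bound=3 product=3
t=6: arr=1 -> substrate=6 bound=3 product=3
t=7: arr=1 -> substrate=5 bound=3 product=5
t=8: arr=2 -> substrate=6 bound=3 product=6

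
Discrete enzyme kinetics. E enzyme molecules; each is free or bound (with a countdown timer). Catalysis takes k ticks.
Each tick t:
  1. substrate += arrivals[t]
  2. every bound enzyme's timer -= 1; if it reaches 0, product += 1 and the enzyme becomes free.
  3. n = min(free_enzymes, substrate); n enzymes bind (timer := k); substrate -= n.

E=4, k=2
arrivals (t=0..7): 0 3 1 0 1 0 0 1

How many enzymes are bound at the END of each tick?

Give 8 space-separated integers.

t=0: arr=0 -> substrate=0 bound=0 product=0
t=1: arr=3 -> substrate=0 bound=3 product=0
t=2: arr=1 -> substrate=0 bound=4 product=0
t=3: arr=0 -> substrate=0 bound=1 product=3
t=4: arr=1 -> substrate=0 bound=1 product=4
t=5: arr=0 -> substrate=0 bound=1 product=4
t=6: arr=0 -> substrate=0 bound=0 product=5
t=7: arr=1 -> substrate=0 bound=1 product=5

Answer: 0 3 4 1 1 1 0 1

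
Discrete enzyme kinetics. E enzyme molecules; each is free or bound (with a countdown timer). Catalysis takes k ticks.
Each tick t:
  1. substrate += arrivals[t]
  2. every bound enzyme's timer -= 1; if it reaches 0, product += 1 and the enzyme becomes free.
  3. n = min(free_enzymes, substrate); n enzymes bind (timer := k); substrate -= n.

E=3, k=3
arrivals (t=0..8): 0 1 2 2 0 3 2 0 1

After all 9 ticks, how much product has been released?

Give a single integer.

Answer: 6

Derivation:
t=0: arr=0 -> substrate=0 bound=0 product=0
t=1: arr=1 -> substrate=0 bound=1 product=0
t=2: arr=2 -> substrate=0 bound=3 product=0
t=3: arr=2 -> substrate=2 bound=3 product=0
t=4: arr=0 -> substrate=1 bound=3 product=1
t=5: arr=3 -> substrate=2 bound=3 product=3
t=6: arr=2 -> substrate=4 bound=3 product=3
t=7: arr=0 -> substrate=3 bound=3 product=4
t=8: arr=1 -> substrate=2 bound=3 product=6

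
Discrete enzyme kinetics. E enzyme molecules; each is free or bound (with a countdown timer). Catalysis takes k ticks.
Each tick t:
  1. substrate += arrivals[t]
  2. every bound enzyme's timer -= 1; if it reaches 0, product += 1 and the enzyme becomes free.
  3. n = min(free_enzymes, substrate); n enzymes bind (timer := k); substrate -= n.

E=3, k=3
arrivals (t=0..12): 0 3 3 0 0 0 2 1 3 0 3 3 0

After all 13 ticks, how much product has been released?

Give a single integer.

Answer: 9

Derivation:
t=0: arr=0 -> substrate=0 bound=0 product=0
t=1: arr=3 -> substrate=0 bound=3 product=0
t=2: arr=3 -> substrate=3 bound=3 product=0
t=3: arr=0 -> substrate=3 bound=3 product=0
t=4: arr=0 -> substrate=0 bound=3 product=3
t=5: arr=0 -> substrate=0 bound=3 product=3
t=6: arr=2 -> substrate=2 bound=3 product=3
t=7: arr=1 -> substrate=0 bound=3 product=6
t=8: arr=3 -> substrate=3 bound=3 product=6
t=9: arr=0 -> substrate=3 bound=3 product=6
t=10: arr=3 -> substrate=3 bound=3 product=9
t=11: arr=3 -> substrate=6 bound=3 product=9
t=12: arr=0 -> substrate=6 bound=3 product=9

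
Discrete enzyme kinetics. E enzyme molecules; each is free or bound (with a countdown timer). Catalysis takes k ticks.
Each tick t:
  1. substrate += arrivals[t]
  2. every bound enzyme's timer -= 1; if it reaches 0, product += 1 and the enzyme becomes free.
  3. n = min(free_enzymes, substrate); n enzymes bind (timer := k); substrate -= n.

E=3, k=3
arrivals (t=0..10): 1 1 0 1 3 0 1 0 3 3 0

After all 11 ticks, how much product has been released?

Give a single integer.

t=0: arr=1 -> substrate=0 bound=1 product=0
t=1: arr=1 -> substrate=0 bound=2 product=0
t=2: arr=0 -> substrate=0 bound=2 product=0
t=3: arr=1 -> substrate=0 bound=2 product=1
t=4: arr=3 -> substrate=1 bound=3 product=2
t=5: arr=0 -> substrate=1 bound=3 product=2
t=6: arr=1 -> substrate=1 bound=3 product=3
t=7: arr=0 -> substrate=0 bound=2 product=5
t=8: arr=3 -> substrate=2 bound=3 product=5
t=9: arr=3 -> substrate=4 bound=3 product=6
t=10: arr=0 -> substrate=3 bound=3 product=7

Answer: 7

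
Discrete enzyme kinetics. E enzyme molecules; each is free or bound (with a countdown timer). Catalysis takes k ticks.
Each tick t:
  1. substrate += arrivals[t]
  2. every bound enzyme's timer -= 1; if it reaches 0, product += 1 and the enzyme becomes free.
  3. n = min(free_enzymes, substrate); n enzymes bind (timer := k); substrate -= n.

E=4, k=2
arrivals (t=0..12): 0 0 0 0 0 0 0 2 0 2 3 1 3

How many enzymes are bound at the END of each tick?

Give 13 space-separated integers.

t=0: arr=0 -> substrate=0 bound=0 product=0
t=1: arr=0 -> substrate=0 bound=0 product=0
t=2: arr=0 -> substrate=0 bound=0 product=0
t=3: arr=0 -> substrate=0 bound=0 product=0
t=4: arr=0 -> substrate=0 bound=0 product=0
t=5: arr=0 -> substrate=0 bound=0 product=0
t=6: arr=0 -> substrate=0 bound=0 product=0
t=7: arr=2 -> substrate=0 bound=2 product=0
t=8: arr=0 -> substrate=0 bound=2 product=0
t=9: arr=2 -> substrate=0 bound=2 product=2
t=10: arr=3 -> substrate=1 bound=4 product=2
t=11: arr=1 -> substrate=0 bound=4 product=4
t=12: arr=3 -> substrate=1 bound=4 product=6

Answer: 0 0 0 0 0 0 0 2 2 2 4 4 4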